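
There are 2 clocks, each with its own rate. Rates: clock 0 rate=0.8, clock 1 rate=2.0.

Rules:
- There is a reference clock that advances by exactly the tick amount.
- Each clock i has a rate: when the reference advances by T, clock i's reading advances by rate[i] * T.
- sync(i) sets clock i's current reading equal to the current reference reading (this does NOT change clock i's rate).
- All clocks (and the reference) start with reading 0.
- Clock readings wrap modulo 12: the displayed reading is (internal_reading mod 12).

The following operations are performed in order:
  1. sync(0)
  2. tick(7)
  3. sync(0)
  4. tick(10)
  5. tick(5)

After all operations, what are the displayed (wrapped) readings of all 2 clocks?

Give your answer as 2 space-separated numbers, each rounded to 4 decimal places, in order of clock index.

After op 1 sync(0): ref=0.0000 raw=[0.0000 0.0000]
After op 2 tick(7): ref=7.0000 raw=[5.6000 14.0000]
After op 3 sync(0): ref=7.0000 raw=[7.0000 14.0000]
After op 4 tick(10): ref=17.0000 raw=[15.0000 34.0000]
After op 5 tick(5): ref=22.0000 raw=[19.0000 44.0000]
Wrap final raw readings (mod 12): 19.0000 mod 12 = 7.0000; 44.0000 mod 12 = 8.0000

Answer: 7.0000 8.0000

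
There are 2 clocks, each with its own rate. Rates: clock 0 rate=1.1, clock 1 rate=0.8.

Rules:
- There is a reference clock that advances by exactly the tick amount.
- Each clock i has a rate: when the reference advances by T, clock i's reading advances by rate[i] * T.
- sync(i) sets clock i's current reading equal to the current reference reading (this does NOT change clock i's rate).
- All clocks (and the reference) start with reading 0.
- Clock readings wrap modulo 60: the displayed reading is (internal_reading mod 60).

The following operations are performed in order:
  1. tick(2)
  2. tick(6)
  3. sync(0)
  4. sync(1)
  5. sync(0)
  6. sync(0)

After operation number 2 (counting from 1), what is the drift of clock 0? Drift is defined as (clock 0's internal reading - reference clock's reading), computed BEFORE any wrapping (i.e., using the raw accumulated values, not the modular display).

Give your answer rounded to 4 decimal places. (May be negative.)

Answer: 0.8000

Derivation:
After op 1 tick(2): ref=2.0000 raw=[2.2000 1.6000]
After op 2 tick(6): ref=8.0000 raw=[8.8000 6.4000]
Drift of clock 0 after op 2: 8.8000 - 8.0000 = 0.8000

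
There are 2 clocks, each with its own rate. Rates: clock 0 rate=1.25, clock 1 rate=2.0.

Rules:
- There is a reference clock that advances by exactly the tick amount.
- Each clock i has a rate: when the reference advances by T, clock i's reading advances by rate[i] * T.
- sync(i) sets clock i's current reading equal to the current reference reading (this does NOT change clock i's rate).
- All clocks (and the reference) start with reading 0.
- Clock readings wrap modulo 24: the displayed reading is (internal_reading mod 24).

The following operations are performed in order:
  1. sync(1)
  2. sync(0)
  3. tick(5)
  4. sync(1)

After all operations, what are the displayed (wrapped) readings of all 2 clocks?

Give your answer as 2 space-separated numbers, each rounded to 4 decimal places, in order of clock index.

After op 1 sync(1): ref=0.0000 raw=[0.0000 0.0000]
After op 2 sync(0): ref=0.0000 raw=[0.0000 0.0000]
After op 3 tick(5): ref=5.0000 raw=[6.2500 10.0000]
After op 4 sync(1): ref=5.0000 raw=[6.2500 5.0000]
Wrap final raw readings (mod 24): 6.2500 mod 24 = 6.2500; 5.0000 mod 24 = 5.0000

Answer: 6.2500 5.0000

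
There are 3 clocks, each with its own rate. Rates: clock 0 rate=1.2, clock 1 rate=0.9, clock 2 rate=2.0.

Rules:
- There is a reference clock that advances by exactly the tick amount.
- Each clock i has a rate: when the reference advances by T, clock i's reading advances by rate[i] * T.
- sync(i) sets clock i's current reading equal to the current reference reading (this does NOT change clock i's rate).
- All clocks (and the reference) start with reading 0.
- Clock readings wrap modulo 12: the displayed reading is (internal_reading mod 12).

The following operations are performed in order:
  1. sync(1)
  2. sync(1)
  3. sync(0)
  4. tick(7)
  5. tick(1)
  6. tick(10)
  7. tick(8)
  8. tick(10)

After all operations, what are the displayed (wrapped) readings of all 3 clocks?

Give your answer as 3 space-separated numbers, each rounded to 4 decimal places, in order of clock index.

After op 1 sync(1): ref=0.0000 raw=[0.0000 0.0000 0.0000]
After op 2 sync(1): ref=0.0000 raw=[0.0000 0.0000 0.0000]
After op 3 sync(0): ref=0.0000 raw=[0.0000 0.0000 0.0000]
After op 4 tick(7): ref=7.0000 raw=[8.4000 6.3000 14.0000]
After op 5 tick(1): ref=8.0000 raw=[9.6000 7.2000 16.0000]
After op 6 tick(10): ref=18.0000 raw=[21.6000 16.2000 36.0000]
After op 7 tick(8): ref=26.0000 raw=[31.2000 23.4000 52.0000]
After op 8 tick(10): ref=36.0000 raw=[43.2000 32.4000 72.0000]
Wrap final raw readings (mod 12): 43.2000 mod 12 = 7.2000; 32.4000 mod 12 = 8.4000; 72.0000 mod 12 = 0.0000

Answer: 7.2000 8.4000 0.0000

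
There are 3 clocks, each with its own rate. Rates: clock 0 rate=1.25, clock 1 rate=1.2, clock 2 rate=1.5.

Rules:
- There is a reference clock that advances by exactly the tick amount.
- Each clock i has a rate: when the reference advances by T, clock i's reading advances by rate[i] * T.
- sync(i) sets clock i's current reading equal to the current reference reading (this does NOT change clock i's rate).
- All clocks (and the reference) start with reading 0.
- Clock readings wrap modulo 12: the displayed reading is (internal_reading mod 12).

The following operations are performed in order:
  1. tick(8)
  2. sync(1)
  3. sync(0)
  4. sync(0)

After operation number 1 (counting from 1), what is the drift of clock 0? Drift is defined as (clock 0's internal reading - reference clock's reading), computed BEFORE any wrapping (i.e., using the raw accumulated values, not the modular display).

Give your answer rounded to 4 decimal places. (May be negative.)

Answer: 2.0000

Derivation:
After op 1 tick(8): ref=8.0000 raw=[10.0000 9.6000 12.0000]
Drift of clock 0 after op 1: 10.0000 - 8.0000 = 2.0000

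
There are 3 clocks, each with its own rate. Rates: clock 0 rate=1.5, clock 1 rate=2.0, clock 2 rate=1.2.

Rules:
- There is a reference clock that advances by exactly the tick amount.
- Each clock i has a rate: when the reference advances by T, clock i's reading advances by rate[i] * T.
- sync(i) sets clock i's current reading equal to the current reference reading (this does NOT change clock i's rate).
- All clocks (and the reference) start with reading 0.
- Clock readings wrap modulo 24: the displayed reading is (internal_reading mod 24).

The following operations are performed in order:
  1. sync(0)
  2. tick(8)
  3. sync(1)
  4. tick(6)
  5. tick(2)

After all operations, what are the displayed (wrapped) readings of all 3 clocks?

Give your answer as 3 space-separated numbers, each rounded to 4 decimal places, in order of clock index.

After op 1 sync(0): ref=0.0000 raw=[0.0000 0.0000 0.0000]
After op 2 tick(8): ref=8.0000 raw=[12.0000 16.0000 9.6000]
After op 3 sync(1): ref=8.0000 raw=[12.0000 8.0000 9.6000]
After op 4 tick(6): ref=14.0000 raw=[21.0000 20.0000 16.8000]
After op 5 tick(2): ref=16.0000 raw=[24.0000 24.0000 19.2000]
Wrap final raw readings (mod 24): 24.0000 mod 24 = 0.0000; 24.0000 mod 24 = 0.0000; 19.2000 mod 24 = 19.2000

Answer: 0.0000 0.0000 19.2000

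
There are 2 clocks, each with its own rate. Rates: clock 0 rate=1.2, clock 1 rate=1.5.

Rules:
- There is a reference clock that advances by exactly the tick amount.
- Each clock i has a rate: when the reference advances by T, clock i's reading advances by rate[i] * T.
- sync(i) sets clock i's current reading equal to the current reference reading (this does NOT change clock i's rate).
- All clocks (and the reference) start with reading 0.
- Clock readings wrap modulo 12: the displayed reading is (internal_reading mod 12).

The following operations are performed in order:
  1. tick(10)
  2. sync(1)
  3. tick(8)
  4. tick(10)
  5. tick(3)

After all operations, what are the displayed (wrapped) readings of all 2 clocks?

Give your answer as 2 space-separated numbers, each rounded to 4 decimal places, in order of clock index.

Answer: 1.2000 5.5000

Derivation:
After op 1 tick(10): ref=10.0000 raw=[12.0000 15.0000]
After op 2 sync(1): ref=10.0000 raw=[12.0000 10.0000]
After op 3 tick(8): ref=18.0000 raw=[21.6000 22.0000]
After op 4 tick(10): ref=28.0000 raw=[33.6000 37.0000]
After op 5 tick(3): ref=31.0000 raw=[37.2000 41.5000]
Wrap final raw readings (mod 12): 37.2000 mod 12 = 1.2000; 41.5000 mod 12 = 5.5000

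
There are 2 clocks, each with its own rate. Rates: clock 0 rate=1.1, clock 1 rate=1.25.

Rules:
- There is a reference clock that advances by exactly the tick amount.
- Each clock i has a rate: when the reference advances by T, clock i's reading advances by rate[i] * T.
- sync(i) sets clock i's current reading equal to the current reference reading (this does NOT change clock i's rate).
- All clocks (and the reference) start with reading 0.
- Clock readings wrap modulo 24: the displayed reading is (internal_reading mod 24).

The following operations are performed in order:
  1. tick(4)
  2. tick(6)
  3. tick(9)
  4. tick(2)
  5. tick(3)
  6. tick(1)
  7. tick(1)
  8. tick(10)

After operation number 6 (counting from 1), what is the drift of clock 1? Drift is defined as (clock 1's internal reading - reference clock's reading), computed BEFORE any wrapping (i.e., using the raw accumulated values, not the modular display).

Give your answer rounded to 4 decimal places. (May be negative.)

Answer: 6.2500

Derivation:
After op 1 tick(4): ref=4.0000 raw=[4.4000 5.0000]
After op 2 tick(6): ref=10.0000 raw=[11.0000 12.5000]
After op 3 tick(9): ref=19.0000 raw=[20.9000 23.7500]
After op 4 tick(2): ref=21.0000 raw=[23.1000 26.2500]
After op 5 tick(3): ref=24.0000 raw=[26.4000 30.0000]
After op 6 tick(1): ref=25.0000 raw=[27.5000 31.2500]
Drift of clock 1 after op 6: 31.2500 - 25.0000 = 6.2500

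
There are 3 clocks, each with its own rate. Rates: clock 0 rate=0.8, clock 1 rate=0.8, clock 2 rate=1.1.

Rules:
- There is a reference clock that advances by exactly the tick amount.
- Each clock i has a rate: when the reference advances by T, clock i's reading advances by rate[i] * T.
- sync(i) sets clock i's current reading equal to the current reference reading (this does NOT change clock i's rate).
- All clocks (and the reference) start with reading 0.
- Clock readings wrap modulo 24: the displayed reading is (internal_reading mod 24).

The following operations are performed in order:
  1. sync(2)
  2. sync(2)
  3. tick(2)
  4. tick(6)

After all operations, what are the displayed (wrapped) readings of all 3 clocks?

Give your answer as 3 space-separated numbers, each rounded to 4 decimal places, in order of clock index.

Answer: 6.4000 6.4000 8.8000

Derivation:
After op 1 sync(2): ref=0.0000 raw=[0.0000 0.0000 0.0000]
After op 2 sync(2): ref=0.0000 raw=[0.0000 0.0000 0.0000]
After op 3 tick(2): ref=2.0000 raw=[1.6000 1.6000 2.2000]
After op 4 tick(6): ref=8.0000 raw=[6.4000 6.4000 8.8000]
Wrap final raw readings (mod 24): 6.4000 mod 24 = 6.4000; 6.4000 mod 24 = 6.4000; 8.8000 mod 24 = 8.8000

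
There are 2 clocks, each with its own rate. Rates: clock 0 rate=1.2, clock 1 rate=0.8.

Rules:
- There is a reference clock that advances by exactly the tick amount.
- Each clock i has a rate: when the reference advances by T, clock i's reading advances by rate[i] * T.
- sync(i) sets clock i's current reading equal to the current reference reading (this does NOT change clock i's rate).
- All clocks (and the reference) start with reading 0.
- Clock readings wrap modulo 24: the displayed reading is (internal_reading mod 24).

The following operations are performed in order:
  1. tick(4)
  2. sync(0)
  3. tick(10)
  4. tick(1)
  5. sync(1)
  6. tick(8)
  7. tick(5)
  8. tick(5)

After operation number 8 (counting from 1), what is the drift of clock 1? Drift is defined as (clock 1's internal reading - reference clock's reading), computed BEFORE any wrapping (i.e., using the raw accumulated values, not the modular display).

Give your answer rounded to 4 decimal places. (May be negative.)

After op 1 tick(4): ref=4.0000 raw=[4.8000 3.2000]
After op 2 sync(0): ref=4.0000 raw=[4.0000 3.2000]
After op 3 tick(10): ref=14.0000 raw=[16.0000 11.2000]
After op 4 tick(1): ref=15.0000 raw=[17.2000 12.0000]
After op 5 sync(1): ref=15.0000 raw=[17.2000 15.0000]
After op 6 tick(8): ref=23.0000 raw=[26.8000 21.4000]
After op 7 tick(5): ref=28.0000 raw=[32.8000 25.4000]
After op 8 tick(5): ref=33.0000 raw=[38.8000 29.4000]
Drift of clock 1 after op 8: 29.4000 - 33.0000 = -3.6000

Answer: -3.6000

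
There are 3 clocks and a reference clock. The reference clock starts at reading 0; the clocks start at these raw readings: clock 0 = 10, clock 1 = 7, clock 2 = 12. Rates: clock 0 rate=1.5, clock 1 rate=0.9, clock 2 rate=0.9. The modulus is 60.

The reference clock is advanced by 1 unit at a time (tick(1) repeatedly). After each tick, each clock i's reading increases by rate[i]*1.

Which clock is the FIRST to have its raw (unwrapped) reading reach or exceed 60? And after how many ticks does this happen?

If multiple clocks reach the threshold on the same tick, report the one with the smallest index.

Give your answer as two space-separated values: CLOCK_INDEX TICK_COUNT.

clock 0: start=10, rate=1.5, needs 60-10 = 50; ticks = ceil(50/1.5) = ceil(33.3333) = 34; reading at tick 34 = 10 + 1.5*34 = 61.0000
clock 1: start=7, rate=0.9, needs 60-7 = 53; ticks = ceil(53/0.9) = ceil(58.8889) = 59; reading at tick 59 = 7 + 0.9*59 = 60.1000
clock 2: start=12, rate=0.9, needs 60-12 = 48; ticks = ceil(48/0.9) = ceil(53.3333) = 54; reading at tick 54 = 12 + 0.9*54 = 60.6000
Minimum tick count = 34; winners = [0]; smallest index = 0

Answer: 0 34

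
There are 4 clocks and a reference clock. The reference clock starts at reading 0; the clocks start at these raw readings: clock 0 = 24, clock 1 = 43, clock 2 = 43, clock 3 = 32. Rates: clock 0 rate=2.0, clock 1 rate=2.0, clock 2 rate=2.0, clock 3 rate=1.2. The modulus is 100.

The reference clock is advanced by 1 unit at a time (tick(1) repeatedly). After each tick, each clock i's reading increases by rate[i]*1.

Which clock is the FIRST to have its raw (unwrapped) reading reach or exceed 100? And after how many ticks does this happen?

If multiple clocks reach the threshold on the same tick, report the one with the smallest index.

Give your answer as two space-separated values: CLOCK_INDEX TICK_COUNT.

clock 0: start=24, rate=2.0, needs 100-24 = 76; ticks = ceil(76/2.0) = ceil(38.0000) = 38; reading at tick 38 = 24 + 2.0*38 = 100.0000
clock 1: start=43, rate=2.0, needs 100-43 = 57; ticks = ceil(57/2.0) = ceil(28.5000) = 29; reading at tick 29 = 43 + 2.0*29 = 101.0000
clock 2: start=43, rate=2.0, needs 100-43 = 57; ticks = ceil(57/2.0) = ceil(28.5000) = 29; reading at tick 29 = 43 + 2.0*29 = 101.0000
clock 3: start=32, rate=1.2, needs 100-32 = 68; ticks = ceil(68/1.2) = ceil(56.6667) = 57; reading at tick 57 = 32 + 1.2*57 = 100.4000
Minimum tick count = 29; winners = [1, 2]; smallest index = 1

Answer: 1 29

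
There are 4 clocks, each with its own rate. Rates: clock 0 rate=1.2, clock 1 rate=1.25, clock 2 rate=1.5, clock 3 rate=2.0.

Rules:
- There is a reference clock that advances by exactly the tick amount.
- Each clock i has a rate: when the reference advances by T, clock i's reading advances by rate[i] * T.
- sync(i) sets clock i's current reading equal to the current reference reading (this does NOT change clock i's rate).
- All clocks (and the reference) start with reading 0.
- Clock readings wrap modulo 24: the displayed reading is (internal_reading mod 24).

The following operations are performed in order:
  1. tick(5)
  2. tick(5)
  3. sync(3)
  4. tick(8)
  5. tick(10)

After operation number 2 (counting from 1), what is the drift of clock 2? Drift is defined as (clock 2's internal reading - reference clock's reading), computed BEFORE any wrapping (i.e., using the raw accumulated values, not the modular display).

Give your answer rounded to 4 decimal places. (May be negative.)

Answer: 5.0000

Derivation:
After op 1 tick(5): ref=5.0000 raw=[6.0000 6.2500 7.5000 10.0000]
After op 2 tick(5): ref=10.0000 raw=[12.0000 12.5000 15.0000 20.0000]
Drift of clock 2 after op 2: 15.0000 - 10.0000 = 5.0000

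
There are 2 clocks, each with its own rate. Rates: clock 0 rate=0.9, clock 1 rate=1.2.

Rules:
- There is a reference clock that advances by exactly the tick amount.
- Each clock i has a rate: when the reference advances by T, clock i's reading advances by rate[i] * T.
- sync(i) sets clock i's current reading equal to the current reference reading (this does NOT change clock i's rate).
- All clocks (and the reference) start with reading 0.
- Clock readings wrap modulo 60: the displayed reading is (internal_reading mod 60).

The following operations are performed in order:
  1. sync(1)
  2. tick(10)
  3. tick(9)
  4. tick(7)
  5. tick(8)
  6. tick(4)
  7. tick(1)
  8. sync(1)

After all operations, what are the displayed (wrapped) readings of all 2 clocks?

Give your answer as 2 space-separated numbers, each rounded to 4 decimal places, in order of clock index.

Answer: 35.1000 39.0000

Derivation:
After op 1 sync(1): ref=0.0000 raw=[0.0000 0.0000]
After op 2 tick(10): ref=10.0000 raw=[9.0000 12.0000]
After op 3 tick(9): ref=19.0000 raw=[17.1000 22.8000]
After op 4 tick(7): ref=26.0000 raw=[23.4000 31.2000]
After op 5 tick(8): ref=34.0000 raw=[30.6000 40.8000]
After op 6 tick(4): ref=38.0000 raw=[34.2000 45.6000]
After op 7 tick(1): ref=39.0000 raw=[35.1000 46.8000]
After op 8 sync(1): ref=39.0000 raw=[35.1000 39.0000]
Wrap final raw readings (mod 60): 35.1000 mod 60 = 35.1000; 39.0000 mod 60 = 39.0000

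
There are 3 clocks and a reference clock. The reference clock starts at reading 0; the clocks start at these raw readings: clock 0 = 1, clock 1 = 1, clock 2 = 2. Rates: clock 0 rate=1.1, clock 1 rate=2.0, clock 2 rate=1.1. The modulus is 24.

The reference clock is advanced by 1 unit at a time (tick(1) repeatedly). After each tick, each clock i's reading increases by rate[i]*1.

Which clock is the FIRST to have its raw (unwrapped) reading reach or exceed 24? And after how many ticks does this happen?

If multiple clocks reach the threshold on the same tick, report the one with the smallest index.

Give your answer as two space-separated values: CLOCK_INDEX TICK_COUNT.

clock 0: start=1, rate=1.1, needs 24-1 = 23; ticks = ceil(23/1.1) = ceil(20.9091) = 21; reading at tick 21 = 1 + 1.1*21 = 24.1000
clock 1: start=1, rate=2.0, needs 24-1 = 23; ticks = ceil(23/2.0) = ceil(11.5000) = 12; reading at tick 12 = 1 + 2.0*12 = 25.0000
clock 2: start=2, rate=1.1, needs 24-2 = 22; ticks = ceil(22/1.1) = ceil(20.0000) = 20; reading at tick 20 = 2 + 1.1*20 = 24.0000
Minimum tick count = 12; winners = [1]; smallest index = 1

Answer: 1 12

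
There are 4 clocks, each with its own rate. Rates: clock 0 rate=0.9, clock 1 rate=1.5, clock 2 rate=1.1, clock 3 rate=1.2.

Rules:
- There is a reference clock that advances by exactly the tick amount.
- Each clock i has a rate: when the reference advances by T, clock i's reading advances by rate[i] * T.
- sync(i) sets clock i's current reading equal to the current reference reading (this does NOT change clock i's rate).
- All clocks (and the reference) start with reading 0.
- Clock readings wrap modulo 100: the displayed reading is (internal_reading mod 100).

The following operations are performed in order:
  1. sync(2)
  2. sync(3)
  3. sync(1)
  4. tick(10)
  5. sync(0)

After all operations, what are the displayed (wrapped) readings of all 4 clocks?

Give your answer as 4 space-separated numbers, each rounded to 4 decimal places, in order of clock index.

Answer: 10.0000 15.0000 11.0000 12.0000

Derivation:
After op 1 sync(2): ref=0.0000 raw=[0.0000 0.0000 0.0000 0.0000]
After op 2 sync(3): ref=0.0000 raw=[0.0000 0.0000 0.0000 0.0000]
After op 3 sync(1): ref=0.0000 raw=[0.0000 0.0000 0.0000 0.0000]
After op 4 tick(10): ref=10.0000 raw=[9.0000 15.0000 11.0000 12.0000]
After op 5 sync(0): ref=10.0000 raw=[10.0000 15.0000 11.0000 12.0000]
Wrap final raw readings (mod 100): 10.0000 mod 100 = 10.0000; 15.0000 mod 100 = 15.0000; 11.0000 mod 100 = 11.0000; 12.0000 mod 100 = 12.0000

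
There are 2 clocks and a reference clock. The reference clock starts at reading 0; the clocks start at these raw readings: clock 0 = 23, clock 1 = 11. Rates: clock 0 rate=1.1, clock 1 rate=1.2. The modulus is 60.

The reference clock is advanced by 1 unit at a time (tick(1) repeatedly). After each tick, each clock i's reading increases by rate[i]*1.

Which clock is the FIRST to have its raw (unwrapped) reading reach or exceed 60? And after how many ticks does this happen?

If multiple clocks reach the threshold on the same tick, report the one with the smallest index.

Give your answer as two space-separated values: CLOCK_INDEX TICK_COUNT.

clock 0: start=23, rate=1.1, needs 60-23 = 37; ticks = ceil(37/1.1) = ceil(33.6364) = 34; reading at tick 34 = 23 + 1.1*34 = 60.4000
clock 1: start=11, rate=1.2, needs 60-11 = 49; ticks = ceil(49/1.2) = ceil(40.8333) = 41; reading at tick 41 = 11 + 1.2*41 = 60.2000
Minimum tick count = 34; winners = [0]; smallest index = 0

Answer: 0 34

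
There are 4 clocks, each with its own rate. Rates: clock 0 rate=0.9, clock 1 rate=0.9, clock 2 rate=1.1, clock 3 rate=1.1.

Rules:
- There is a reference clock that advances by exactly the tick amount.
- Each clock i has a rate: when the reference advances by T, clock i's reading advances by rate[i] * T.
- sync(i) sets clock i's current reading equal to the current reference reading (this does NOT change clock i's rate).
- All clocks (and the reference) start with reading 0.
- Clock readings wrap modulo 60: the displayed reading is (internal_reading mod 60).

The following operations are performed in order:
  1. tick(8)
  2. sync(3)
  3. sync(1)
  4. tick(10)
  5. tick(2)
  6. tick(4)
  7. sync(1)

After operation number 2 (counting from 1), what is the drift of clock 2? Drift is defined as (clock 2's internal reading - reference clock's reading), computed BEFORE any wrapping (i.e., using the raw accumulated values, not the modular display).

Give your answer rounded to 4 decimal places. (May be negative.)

Answer: 0.8000

Derivation:
After op 1 tick(8): ref=8.0000 raw=[7.2000 7.2000 8.8000 8.8000]
After op 2 sync(3): ref=8.0000 raw=[7.2000 7.2000 8.8000 8.0000]
Drift of clock 2 after op 2: 8.8000 - 8.0000 = 0.8000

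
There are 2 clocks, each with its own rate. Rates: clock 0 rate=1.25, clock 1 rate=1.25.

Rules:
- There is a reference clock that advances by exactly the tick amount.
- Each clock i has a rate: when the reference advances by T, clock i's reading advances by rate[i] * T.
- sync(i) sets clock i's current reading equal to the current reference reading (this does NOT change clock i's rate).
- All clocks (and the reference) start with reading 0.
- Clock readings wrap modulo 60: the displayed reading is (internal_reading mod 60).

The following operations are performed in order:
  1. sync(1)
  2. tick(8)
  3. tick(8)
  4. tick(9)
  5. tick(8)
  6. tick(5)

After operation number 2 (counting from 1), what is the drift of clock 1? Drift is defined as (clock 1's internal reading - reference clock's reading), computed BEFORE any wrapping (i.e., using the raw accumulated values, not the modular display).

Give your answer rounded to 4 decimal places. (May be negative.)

After op 1 sync(1): ref=0.0000 raw=[0.0000 0.0000]
After op 2 tick(8): ref=8.0000 raw=[10.0000 10.0000]
Drift of clock 1 after op 2: 10.0000 - 8.0000 = 2.0000

Answer: 2.0000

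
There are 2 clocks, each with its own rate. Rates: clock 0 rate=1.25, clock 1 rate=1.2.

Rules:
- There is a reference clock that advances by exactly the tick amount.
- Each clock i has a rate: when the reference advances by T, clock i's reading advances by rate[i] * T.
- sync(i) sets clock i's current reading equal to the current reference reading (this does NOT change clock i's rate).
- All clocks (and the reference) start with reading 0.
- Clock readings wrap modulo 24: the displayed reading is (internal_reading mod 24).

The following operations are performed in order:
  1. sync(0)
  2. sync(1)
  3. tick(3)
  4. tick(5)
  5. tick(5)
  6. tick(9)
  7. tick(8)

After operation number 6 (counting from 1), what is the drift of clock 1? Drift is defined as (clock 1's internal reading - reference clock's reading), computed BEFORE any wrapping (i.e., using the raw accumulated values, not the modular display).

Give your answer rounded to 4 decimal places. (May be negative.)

After op 1 sync(0): ref=0.0000 raw=[0.0000 0.0000]
After op 2 sync(1): ref=0.0000 raw=[0.0000 0.0000]
After op 3 tick(3): ref=3.0000 raw=[3.7500 3.6000]
After op 4 tick(5): ref=8.0000 raw=[10.0000 9.6000]
After op 5 tick(5): ref=13.0000 raw=[16.2500 15.6000]
After op 6 tick(9): ref=22.0000 raw=[27.5000 26.4000]
Drift of clock 1 after op 6: 26.4000 - 22.0000 = 4.4000

Answer: 4.4000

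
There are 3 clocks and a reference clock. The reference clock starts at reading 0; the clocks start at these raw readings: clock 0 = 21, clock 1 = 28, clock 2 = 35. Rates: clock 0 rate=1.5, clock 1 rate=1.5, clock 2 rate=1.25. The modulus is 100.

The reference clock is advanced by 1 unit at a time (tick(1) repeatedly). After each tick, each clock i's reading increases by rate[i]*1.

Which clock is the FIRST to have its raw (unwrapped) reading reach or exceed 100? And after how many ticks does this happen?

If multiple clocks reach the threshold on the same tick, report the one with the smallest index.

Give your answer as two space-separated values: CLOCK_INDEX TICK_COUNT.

clock 0: start=21, rate=1.5, needs 100-21 = 79; ticks = ceil(79/1.5) = ceil(52.6667) = 53; reading at tick 53 = 21 + 1.5*53 = 100.5000
clock 1: start=28, rate=1.5, needs 100-28 = 72; ticks = ceil(72/1.5) = ceil(48.0000) = 48; reading at tick 48 = 28 + 1.5*48 = 100.0000
clock 2: start=35, rate=1.25, needs 100-35 = 65; ticks = ceil(65/1.25) = ceil(52.0000) = 52; reading at tick 52 = 35 + 1.25*52 = 100.0000
Minimum tick count = 48; winners = [1]; smallest index = 1

Answer: 1 48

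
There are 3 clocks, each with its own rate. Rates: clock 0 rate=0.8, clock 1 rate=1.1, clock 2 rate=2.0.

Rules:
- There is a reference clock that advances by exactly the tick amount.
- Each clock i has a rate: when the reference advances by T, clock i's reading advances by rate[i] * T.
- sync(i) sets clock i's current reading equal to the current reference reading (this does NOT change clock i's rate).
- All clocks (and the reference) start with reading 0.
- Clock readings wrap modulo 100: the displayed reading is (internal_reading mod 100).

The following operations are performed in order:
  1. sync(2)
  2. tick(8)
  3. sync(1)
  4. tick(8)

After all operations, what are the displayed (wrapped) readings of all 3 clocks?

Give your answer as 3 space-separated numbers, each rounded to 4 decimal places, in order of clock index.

Answer: 12.8000 16.8000 32.0000

Derivation:
After op 1 sync(2): ref=0.0000 raw=[0.0000 0.0000 0.0000]
After op 2 tick(8): ref=8.0000 raw=[6.4000 8.8000 16.0000]
After op 3 sync(1): ref=8.0000 raw=[6.4000 8.0000 16.0000]
After op 4 tick(8): ref=16.0000 raw=[12.8000 16.8000 32.0000]
Wrap final raw readings (mod 100): 12.8000 mod 100 = 12.8000; 16.8000 mod 100 = 16.8000; 32.0000 mod 100 = 32.0000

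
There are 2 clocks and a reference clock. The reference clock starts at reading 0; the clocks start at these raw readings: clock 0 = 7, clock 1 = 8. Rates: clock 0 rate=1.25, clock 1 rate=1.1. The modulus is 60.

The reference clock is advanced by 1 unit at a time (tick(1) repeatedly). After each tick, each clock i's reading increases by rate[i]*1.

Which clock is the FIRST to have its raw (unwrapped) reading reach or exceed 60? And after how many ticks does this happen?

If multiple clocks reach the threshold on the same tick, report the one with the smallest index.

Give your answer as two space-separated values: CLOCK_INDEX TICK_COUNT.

clock 0: start=7, rate=1.25, needs 60-7 = 53; ticks = ceil(53/1.25) = ceil(42.4000) = 43; reading at tick 43 = 7 + 1.25*43 = 60.7500
clock 1: start=8, rate=1.1, needs 60-8 = 52; ticks = ceil(52/1.1) = ceil(47.2727) = 48; reading at tick 48 = 8 + 1.1*48 = 60.8000
Minimum tick count = 43; winners = [0]; smallest index = 0

Answer: 0 43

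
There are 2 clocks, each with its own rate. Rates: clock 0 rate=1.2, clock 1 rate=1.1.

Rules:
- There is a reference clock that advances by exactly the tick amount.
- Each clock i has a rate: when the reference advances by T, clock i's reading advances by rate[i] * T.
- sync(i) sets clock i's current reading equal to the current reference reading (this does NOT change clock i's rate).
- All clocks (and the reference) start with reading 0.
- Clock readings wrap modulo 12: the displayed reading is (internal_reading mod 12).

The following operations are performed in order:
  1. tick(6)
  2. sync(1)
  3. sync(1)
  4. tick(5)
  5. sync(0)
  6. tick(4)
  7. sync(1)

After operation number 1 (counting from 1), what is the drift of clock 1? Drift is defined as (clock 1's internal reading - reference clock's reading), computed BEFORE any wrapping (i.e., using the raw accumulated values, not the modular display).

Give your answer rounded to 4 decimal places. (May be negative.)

Answer: 0.6000

Derivation:
After op 1 tick(6): ref=6.0000 raw=[7.2000 6.6000]
Drift of clock 1 after op 1: 6.6000 - 6.0000 = 0.6000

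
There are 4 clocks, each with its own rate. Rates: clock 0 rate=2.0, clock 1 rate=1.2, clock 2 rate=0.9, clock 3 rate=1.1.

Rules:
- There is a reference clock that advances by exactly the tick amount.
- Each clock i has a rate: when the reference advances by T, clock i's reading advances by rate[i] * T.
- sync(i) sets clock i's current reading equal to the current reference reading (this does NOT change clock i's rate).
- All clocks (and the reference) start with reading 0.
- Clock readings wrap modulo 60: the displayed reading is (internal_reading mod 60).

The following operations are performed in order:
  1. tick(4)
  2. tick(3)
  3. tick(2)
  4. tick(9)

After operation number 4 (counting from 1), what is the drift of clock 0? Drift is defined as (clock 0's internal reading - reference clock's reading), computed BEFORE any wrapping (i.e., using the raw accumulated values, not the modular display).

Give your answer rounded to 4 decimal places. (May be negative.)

After op 1 tick(4): ref=4.0000 raw=[8.0000 4.8000 3.6000 4.4000]
After op 2 tick(3): ref=7.0000 raw=[14.0000 8.4000 6.3000 7.7000]
After op 3 tick(2): ref=9.0000 raw=[18.0000 10.8000 8.1000 9.9000]
After op 4 tick(9): ref=18.0000 raw=[36.0000 21.6000 16.2000 19.8000]
Drift of clock 0 after op 4: 36.0000 - 18.0000 = 18.0000

Answer: 18.0000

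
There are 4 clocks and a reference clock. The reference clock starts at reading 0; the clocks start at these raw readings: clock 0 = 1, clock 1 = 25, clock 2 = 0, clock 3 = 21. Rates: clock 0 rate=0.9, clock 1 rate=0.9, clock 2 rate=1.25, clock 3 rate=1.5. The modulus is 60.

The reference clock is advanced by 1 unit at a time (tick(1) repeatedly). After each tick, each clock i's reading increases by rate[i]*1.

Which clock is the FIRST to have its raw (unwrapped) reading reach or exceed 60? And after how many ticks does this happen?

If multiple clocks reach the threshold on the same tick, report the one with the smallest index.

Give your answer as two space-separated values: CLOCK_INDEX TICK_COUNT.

clock 0: start=1, rate=0.9, needs 60-1 = 59; ticks = ceil(59/0.9) = ceil(65.5556) = 66; reading at tick 66 = 1 + 0.9*66 = 60.4000
clock 1: start=25, rate=0.9, needs 60-25 = 35; ticks = ceil(35/0.9) = ceil(38.8889) = 39; reading at tick 39 = 25 + 0.9*39 = 60.1000
clock 2: start=0, rate=1.25, needs 60-0 = 60; ticks = ceil(60/1.25) = ceil(48.0000) = 48; reading at tick 48 = 0 + 1.25*48 = 60.0000
clock 3: start=21, rate=1.5, needs 60-21 = 39; ticks = ceil(39/1.5) = ceil(26.0000) = 26; reading at tick 26 = 21 + 1.5*26 = 60.0000
Minimum tick count = 26; winners = [3]; smallest index = 3

Answer: 3 26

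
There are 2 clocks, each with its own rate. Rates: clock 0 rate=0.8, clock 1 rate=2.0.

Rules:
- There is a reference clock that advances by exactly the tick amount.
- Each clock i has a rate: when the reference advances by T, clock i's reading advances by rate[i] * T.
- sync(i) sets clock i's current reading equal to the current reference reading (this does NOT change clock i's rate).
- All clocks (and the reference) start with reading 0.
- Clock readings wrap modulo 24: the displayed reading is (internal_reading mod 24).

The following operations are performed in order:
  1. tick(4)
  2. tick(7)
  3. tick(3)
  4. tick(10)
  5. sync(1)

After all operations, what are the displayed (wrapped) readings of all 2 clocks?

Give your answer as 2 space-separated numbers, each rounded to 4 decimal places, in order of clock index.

After op 1 tick(4): ref=4.0000 raw=[3.2000 8.0000]
After op 2 tick(7): ref=11.0000 raw=[8.8000 22.0000]
After op 3 tick(3): ref=14.0000 raw=[11.2000 28.0000]
After op 4 tick(10): ref=24.0000 raw=[19.2000 48.0000]
After op 5 sync(1): ref=24.0000 raw=[19.2000 24.0000]
Wrap final raw readings (mod 24): 19.2000 mod 24 = 19.2000; 24.0000 mod 24 = 0.0000

Answer: 19.2000 0.0000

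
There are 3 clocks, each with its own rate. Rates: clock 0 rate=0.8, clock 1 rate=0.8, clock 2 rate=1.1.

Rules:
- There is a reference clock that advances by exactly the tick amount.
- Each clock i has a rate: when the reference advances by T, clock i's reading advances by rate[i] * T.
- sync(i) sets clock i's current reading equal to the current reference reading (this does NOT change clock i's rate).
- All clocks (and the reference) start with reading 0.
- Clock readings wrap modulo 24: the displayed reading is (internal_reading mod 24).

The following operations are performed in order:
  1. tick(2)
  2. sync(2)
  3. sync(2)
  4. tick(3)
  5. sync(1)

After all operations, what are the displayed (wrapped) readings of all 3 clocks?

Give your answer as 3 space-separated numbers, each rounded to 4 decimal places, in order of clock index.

Answer: 4.0000 5.0000 5.3000

Derivation:
After op 1 tick(2): ref=2.0000 raw=[1.6000 1.6000 2.2000]
After op 2 sync(2): ref=2.0000 raw=[1.6000 1.6000 2.0000]
After op 3 sync(2): ref=2.0000 raw=[1.6000 1.6000 2.0000]
After op 4 tick(3): ref=5.0000 raw=[4.0000 4.0000 5.3000]
After op 5 sync(1): ref=5.0000 raw=[4.0000 5.0000 5.3000]
Wrap final raw readings (mod 24): 4.0000 mod 24 = 4.0000; 5.0000 mod 24 = 5.0000; 5.3000 mod 24 = 5.3000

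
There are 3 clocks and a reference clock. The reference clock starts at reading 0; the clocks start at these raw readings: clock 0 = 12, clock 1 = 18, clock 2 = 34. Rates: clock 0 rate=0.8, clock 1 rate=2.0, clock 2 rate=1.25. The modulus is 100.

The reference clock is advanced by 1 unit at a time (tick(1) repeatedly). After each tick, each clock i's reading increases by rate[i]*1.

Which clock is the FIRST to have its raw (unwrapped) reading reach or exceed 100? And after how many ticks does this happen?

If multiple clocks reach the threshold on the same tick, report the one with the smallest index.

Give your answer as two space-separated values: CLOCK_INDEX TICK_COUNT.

Answer: 1 41

Derivation:
clock 0: start=12, rate=0.8, needs 100-12 = 88; ticks = ceil(88/0.8) = ceil(110.0000) = 110; reading at tick 110 = 12 + 0.8*110 = 100.0000
clock 1: start=18, rate=2.0, needs 100-18 = 82; ticks = ceil(82/2.0) = ceil(41.0000) = 41; reading at tick 41 = 18 + 2.0*41 = 100.0000
clock 2: start=34, rate=1.25, needs 100-34 = 66; ticks = ceil(66/1.25) = ceil(52.8000) = 53; reading at tick 53 = 34 + 1.25*53 = 100.2500
Minimum tick count = 41; winners = [1]; smallest index = 1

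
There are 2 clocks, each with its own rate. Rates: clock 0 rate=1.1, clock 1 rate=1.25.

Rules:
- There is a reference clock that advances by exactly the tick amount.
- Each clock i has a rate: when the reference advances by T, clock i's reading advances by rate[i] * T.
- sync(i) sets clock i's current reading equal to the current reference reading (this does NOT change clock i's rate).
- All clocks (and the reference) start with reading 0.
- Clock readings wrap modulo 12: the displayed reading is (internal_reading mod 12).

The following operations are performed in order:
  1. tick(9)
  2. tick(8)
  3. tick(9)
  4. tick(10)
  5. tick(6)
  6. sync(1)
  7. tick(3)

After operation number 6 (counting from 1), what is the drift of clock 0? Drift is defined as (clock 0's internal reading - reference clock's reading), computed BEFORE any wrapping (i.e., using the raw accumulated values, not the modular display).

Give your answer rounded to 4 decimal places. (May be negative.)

After op 1 tick(9): ref=9.0000 raw=[9.9000 11.2500]
After op 2 tick(8): ref=17.0000 raw=[18.7000 21.2500]
After op 3 tick(9): ref=26.0000 raw=[28.6000 32.5000]
After op 4 tick(10): ref=36.0000 raw=[39.6000 45.0000]
After op 5 tick(6): ref=42.0000 raw=[46.2000 52.5000]
After op 6 sync(1): ref=42.0000 raw=[46.2000 42.0000]
Drift of clock 0 after op 6: 46.2000 - 42.0000 = 4.2000

Answer: 4.2000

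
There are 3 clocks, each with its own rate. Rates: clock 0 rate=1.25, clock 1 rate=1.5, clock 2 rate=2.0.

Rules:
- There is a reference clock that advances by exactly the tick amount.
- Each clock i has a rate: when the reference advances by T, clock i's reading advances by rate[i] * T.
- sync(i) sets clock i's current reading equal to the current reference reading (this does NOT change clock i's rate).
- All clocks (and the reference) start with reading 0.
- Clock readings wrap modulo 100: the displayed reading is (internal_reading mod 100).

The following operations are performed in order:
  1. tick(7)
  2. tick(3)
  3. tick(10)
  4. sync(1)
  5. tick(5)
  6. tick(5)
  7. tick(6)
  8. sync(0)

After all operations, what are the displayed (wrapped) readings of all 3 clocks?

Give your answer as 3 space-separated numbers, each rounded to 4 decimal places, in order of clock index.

Answer: 36.0000 44.0000 72.0000

Derivation:
After op 1 tick(7): ref=7.0000 raw=[8.7500 10.5000 14.0000]
After op 2 tick(3): ref=10.0000 raw=[12.5000 15.0000 20.0000]
After op 3 tick(10): ref=20.0000 raw=[25.0000 30.0000 40.0000]
After op 4 sync(1): ref=20.0000 raw=[25.0000 20.0000 40.0000]
After op 5 tick(5): ref=25.0000 raw=[31.2500 27.5000 50.0000]
After op 6 tick(5): ref=30.0000 raw=[37.5000 35.0000 60.0000]
After op 7 tick(6): ref=36.0000 raw=[45.0000 44.0000 72.0000]
After op 8 sync(0): ref=36.0000 raw=[36.0000 44.0000 72.0000]
Wrap final raw readings (mod 100): 36.0000 mod 100 = 36.0000; 44.0000 mod 100 = 44.0000; 72.0000 mod 100 = 72.0000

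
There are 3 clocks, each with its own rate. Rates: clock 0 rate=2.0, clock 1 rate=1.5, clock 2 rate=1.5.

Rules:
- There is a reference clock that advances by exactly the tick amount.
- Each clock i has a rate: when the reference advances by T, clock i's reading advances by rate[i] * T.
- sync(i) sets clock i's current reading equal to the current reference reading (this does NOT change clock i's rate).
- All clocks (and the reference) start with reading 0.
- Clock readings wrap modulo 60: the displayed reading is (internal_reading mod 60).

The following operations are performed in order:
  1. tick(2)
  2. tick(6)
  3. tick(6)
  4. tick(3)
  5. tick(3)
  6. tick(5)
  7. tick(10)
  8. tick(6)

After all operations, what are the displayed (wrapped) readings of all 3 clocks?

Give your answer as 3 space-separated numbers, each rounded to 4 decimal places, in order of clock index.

After op 1 tick(2): ref=2.0000 raw=[4.0000 3.0000 3.0000]
After op 2 tick(6): ref=8.0000 raw=[16.0000 12.0000 12.0000]
After op 3 tick(6): ref=14.0000 raw=[28.0000 21.0000 21.0000]
After op 4 tick(3): ref=17.0000 raw=[34.0000 25.5000 25.5000]
After op 5 tick(3): ref=20.0000 raw=[40.0000 30.0000 30.0000]
After op 6 tick(5): ref=25.0000 raw=[50.0000 37.5000 37.5000]
After op 7 tick(10): ref=35.0000 raw=[70.0000 52.5000 52.5000]
After op 8 tick(6): ref=41.0000 raw=[82.0000 61.5000 61.5000]
Wrap final raw readings (mod 60): 82.0000 mod 60 = 22.0000; 61.5000 mod 60 = 1.5000; 61.5000 mod 60 = 1.5000

Answer: 22.0000 1.5000 1.5000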